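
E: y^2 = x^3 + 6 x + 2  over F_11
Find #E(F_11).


For each x in F_11, count y with y^2 = x^3 + 6 x + 2 mod 11:
  x = 1: RHS = 9, y in [3, 8]  -> 2 point(s)
  x = 2: RHS = 0, y in [0]  -> 1 point(s)
  x = 3: RHS = 3, y in [5, 6]  -> 2 point(s)
  x = 5: RHS = 3, y in [5, 6]  -> 2 point(s)
  x = 6: RHS = 1, y in [1, 10]  -> 2 point(s)
  x = 8: RHS = 1, y in [1, 10]  -> 2 point(s)
  x = 9: RHS = 4, y in [2, 9]  -> 2 point(s)
Affine points: 13. Add the point at infinity: total = 14.

#E(F_11) = 14


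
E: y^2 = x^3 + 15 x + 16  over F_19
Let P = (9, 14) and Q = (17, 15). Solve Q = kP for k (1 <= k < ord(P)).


Enumerate multiples of P until we hit Q = (17, 15):
  1P = (9, 14)
  2P = (10, 8)
  3P = (17, 15)
Match found at i = 3.

k = 3


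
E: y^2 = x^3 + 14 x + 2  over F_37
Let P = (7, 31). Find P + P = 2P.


Doubling: s = (3 x1^2 + a) / (2 y1)
s = (3*7^2 + 14) / (2*31) mod 37 = 2
x3 = s^2 - 2 x1 mod 37 = 2^2 - 2*7 = 27
y3 = s (x1 - x3) - y1 mod 37 = 2 * (7 - 27) - 31 = 3

2P = (27, 3)


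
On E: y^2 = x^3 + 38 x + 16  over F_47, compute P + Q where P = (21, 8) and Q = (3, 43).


P != Q, so use the chord formula.
s = (y2 - y1) / (x2 - x1) = (35) / (29) mod 47 = 32
x3 = s^2 - x1 - x2 mod 47 = 32^2 - 21 - 3 = 13
y3 = s (x1 - x3) - y1 mod 47 = 32 * (21 - 13) - 8 = 13

P + Q = (13, 13)


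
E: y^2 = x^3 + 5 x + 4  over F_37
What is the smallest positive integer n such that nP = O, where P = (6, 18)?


Compute successive multiples of P until we hit O:
  1P = (6, 18)
  2P = (29, 28)
  3P = (1, 26)
  4P = (0, 2)
  5P = (34, 6)
  6P = (7, 30)
  7P = (20, 36)
  8P = (27, 29)
  ... (continuing to 41P)
  41P = O

ord(P) = 41


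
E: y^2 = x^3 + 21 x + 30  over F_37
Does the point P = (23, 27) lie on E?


Check whether y^2 = x^3 + 21 x + 30 (mod 37) for (x, y) = (23, 27).
LHS: y^2 = 27^2 mod 37 = 26
RHS: x^3 + 21 x + 30 = 23^3 + 21*23 + 30 mod 37 = 26
LHS = RHS

Yes, on the curve


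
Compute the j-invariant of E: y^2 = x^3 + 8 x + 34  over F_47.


Delta = -16(4 a^3 + 27 b^2) mod 47 = 21
-1728 * (4 a)^3 = -1728 * (4*8)^3 mod 47 = 5
j = 5 * 21^(-1) mod 47 = 45

j = 45 (mod 47)


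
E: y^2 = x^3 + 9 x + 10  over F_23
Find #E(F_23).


For each x in F_23, count y with y^2 = x^3 + 9 x + 10 mod 23:
  x = 2: RHS = 13, y in [6, 17]  -> 2 point(s)
  x = 3: RHS = 18, y in [8, 15]  -> 2 point(s)
  x = 4: RHS = 18, y in [8, 15]  -> 2 point(s)
  x = 6: RHS = 4, y in [2, 21]  -> 2 point(s)
  x = 7: RHS = 2, y in [5, 18]  -> 2 point(s)
  x = 12: RHS = 6, y in [11, 12]  -> 2 point(s)
  x = 13: RHS = 1, y in [1, 22]  -> 2 point(s)
  x = 15: RHS = 1, y in [1, 22]  -> 2 point(s)
  x = 16: RHS = 18, y in [8, 15]  -> 2 point(s)
  x = 17: RHS = 16, y in [4, 19]  -> 2 point(s)
  x = 18: RHS = 1, y in [1, 22]  -> 2 point(s)
  x = 19: RHS = 2, y in [5, 18]  -> 2 point(s)
  x = 20: RHS = 2, y in [5, 18]  -> 2 point(s)
  x = 22: RHS = 0, y in [0]  -> 1 point(s)
Affine points: 27. Add the point at infinity: total = 28.

#E(F_23) = 28


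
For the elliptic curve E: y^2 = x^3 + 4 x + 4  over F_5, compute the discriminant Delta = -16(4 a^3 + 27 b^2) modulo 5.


4 a^3 + 27 b^2 = 4*4^3 + 27*4^2 = 256 + 432 = 688
Delta = -16 * (688) = -11008
Delta mod 5 = 2

Delta = 2 (mod 5)


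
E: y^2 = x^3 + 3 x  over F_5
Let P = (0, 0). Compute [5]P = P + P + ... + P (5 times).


k = 5 = 101_2 (binary, LSB first: 101)
Double-and-add from P = (0, 0):
  bit 0 = 1: acc = O + (0, 0) = (0, 0)
  bit 1 = 0: acc unchanged = (0, 0)
  bit 2 = 1: acc = (0, 0) + O = (0, 0)

5P = (0, 0)


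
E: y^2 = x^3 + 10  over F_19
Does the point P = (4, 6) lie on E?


Check whether y^2 = x^3 + 0 x + 10 (mod 19) for (x, y) = (4, 6).
LHS: y^2 = 6^2 mod 19 = 17
RHS: x^3 + 0 x + 10 = 4^3 + 0*4 + 10 mod 19 = 17
LHS = RHS

Yes, on the curve


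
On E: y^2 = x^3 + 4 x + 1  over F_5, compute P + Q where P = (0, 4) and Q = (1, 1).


P != Q, so use the chord formula.
s = (y2 - y1) / (x2 - x1) = (2) / (1) mod 5 = 2
x3 = s^2 - x1 - x2 mod 5 = 2^2 - 0 - 1 = 3
y3 = s (x1 - x3) - y1 mod 5 = 2 * (0 - 3) - 4 = 0

P + Q = (3, 0)


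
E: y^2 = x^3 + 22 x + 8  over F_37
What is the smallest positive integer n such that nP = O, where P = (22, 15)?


Compute successive multiples of P until we hit O:
  1P = (22, 15)
  2P = (33, 2)
  3P = (10, 28)
  4P = (9, 11)
  5P = (5, 13)
  6P = (20, 7)
  7P = (11, 29)
  8P = (31, 20)
  ... (continuing to 23P)
  23P = O

ord(P) = 23


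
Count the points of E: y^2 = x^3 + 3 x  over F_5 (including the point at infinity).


For each x in F_5, count y with y^2 = x^3 + 3 x + 0 mod 5:
  x = 0: RHS = 0, y in [0]  -> 1 point(s)
  x = 1: RHS = 4, y in [2, 3]  -> 2 point(s)
  x = 2: RHS = 4, y in [2, 3]  -> 2 point(s)
  x = 3: RHS = 1, y in [1, 4]  -> 2 point(s)
  x = 4: RHS = 1, y in [1, 4]  -> 2 point(s)
Affine points: 9. Add the point at infinity: total = 10.

#E(F_5) = 10


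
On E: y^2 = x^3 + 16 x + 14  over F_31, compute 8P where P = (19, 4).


k = 8 = 1000_2 (binary, LSB first: 0001)
Double-and-add from P = (19, 4):
  bit 0 = 0: acc unchanged = O
  bit 1 = 0: acc unchanged = O
  bit 2 = 0: acc unchanged = O
  bit 3 = 1: acc = O + (19, 27) = (19, 27)

8P = (19, 27)


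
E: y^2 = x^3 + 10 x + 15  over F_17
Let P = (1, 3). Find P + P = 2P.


Doubling: s = (3 x1^2 + a) / (2 y1)
s = (3*1^2 + 10) / (2*3) mod 17 = 5
x3 = s^2 - 2 x1 mod 17 = 5^2 - 2*1 = 6
y3 = s (x1 - x3) - y1 mod 17 = 5 * (1 - 6) - 3 = 6

2P = (6, 6)


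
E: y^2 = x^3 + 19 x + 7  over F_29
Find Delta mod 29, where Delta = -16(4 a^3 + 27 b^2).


4 a^3 + 27 b^2 = 4*19^3 + 27*7^2 = 27436 + 1323 = 28759
Delta = -16 * (28759) = -460144
Delta mod 29 = 28

Delta = 28 (mod 29)


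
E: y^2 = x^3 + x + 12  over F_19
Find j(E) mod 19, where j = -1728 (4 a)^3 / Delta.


Delta = -16(4 a^3 + 27 b^2) mod 19 = 10
-1728 * (4 a)^3 = -1728 * (4*1)^3 mod 19 = 7
j = 7 * 10^(-1) mod 19 = 14

j = 14 (mod 19)


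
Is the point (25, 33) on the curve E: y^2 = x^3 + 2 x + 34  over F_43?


Check whether y^2 = x^3 + 2 x + 34 (mod 43) for (x, y) = (25, 33).
LHS: y^2 = 33^2 mod 43 = 14
RHS: x^3 + 2 x + 34 = 25^3 + 2*25 + 34 mod 43 = 14
LHS = RHS

Yes, on the curve


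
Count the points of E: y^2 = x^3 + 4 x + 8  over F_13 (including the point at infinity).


For each x in F_13, count y with y^2 = x^3 + 4 x + 8 mod 13:
  x = 1: RHS = 0, y in [0]  -> 1 point(s)
  x = 4: RHS = 10, y in [6, 7]  -> 2 point(s)
  x = 5: RHS = 10, y in [6, 7]  -> 2 point(s)
  x = 6: RHS = 1, y in [1, 12]  -> 2 point(s)
  x = 12: RHS = 3, y in [4, 9]  -> 2 point(s)
Affine points: 9. Add the point at infinity: total = 10.

#E(F_13) = 10


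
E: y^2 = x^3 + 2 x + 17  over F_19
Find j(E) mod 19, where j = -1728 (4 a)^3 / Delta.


Delta = -16(4 a^3 + 27 b^2) mod 19 = 2
-1728 * (4 a)^3 = -1728 * (4*2)^3 mod 19 = 18
j = 18 * 2^(-1) mod 19 = 9

j = 9 (mod 19)


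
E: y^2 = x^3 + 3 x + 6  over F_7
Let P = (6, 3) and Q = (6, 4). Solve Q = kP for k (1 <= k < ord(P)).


Enumerate multiples of P until we hit Q = (6, 4):
  1P = (6, 3)
  2P = (3, 0)
  3P = (6, 4)
Match found at i = 3.

k = 3


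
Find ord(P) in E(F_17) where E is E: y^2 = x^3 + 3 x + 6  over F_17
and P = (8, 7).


Compute successive multiples of P until we hit O:
  1P = (8, 7)
  2P = (10, 4)
  3P = (14, 2)
  4P = (16, 11)
  5P = (6, 11)
  6P = (7, 8)
  7P = (3, 5)
  8P = (15, 14)
  ... (continuing to 21P)
  21P = O

ord(P) = 21


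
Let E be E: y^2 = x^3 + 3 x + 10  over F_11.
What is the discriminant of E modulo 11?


4 a^3 + 27 b^2 = 4*3^3 + 27*10^2 = 108 + 2700 = 2808
Delta = -16 * (2808) = -44928
Delta mod 11 = 7

Delta = 7 (mod 11)


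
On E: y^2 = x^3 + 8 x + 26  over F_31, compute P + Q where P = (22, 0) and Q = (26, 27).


P != Q, so use the chord formula.
s = (y2 - y1) / (x2 - x1) = (27) / (4) mod 31 = 30
x3 = s^2 - x1 - x2 mod 31 = 30^2 - 22 - 26 = 15
y3 = s (x1 - x3) - y1 mod 31 = 30 * (22 - 15) - 0 = 24

P + Q = (15, 24)


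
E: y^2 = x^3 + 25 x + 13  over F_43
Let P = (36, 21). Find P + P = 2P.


Doubling: s = (3 x1^2 + a) / (2 y1)
s = (3*36^2 + 25) / (2*21) mod 43 = 0
x3 = s^2 - 2 x1 mod 43 = 0^2 - 2*36 = 14
y3 = s (x1 - x3) - y1 mod 43 = 0 * (36 - 14) - 21 = 22

2P = (14, 22)


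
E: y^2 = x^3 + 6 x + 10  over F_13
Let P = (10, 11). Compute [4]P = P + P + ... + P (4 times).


k = 4 = 100_2 (binary, LSB first: 001)
Double-and-add from P = (10, 11):
  bit 0 = 0: acc unchanged = O
  bit 1 = 0: acc unchanged = O
  bit 2 = 1: acc = O + (0, 6) = (0, 6)

4P = (0, 6)


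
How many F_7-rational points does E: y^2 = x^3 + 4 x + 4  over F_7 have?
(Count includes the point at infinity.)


For each x in F_7, count y with y^2 = x^3 + 4 x + 4 mod 7:
  x = 0: RHS = 4, y in [2, 5]  -> 2 point(s)
  x = 1: RHS = 2, y in [3, 4]  -> 2 point(s)
  x = 3: RHS = 1, y in [1, 6]  -> 2 point(s)
  x = 4: RHS = 0, y in [0]  -> 1 point(s)
  x = 5: RHS = 2, y in [3, 4]  -> 2 point(s)
Affine points: 9. Add the point at infinity: total = 10.

#E(F_7) = 10


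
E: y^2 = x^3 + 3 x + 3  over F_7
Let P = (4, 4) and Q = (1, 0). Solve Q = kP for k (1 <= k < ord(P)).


Enumerate multiples of P until we hit Q = (1, 0):
  1P = (4, 4)
  2P = (3, 5)
  3P = (1, 0)
Match found at i = 3.

k = 3


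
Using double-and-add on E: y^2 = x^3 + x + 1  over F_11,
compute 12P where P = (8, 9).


k = 12 = 1100_2 (binary, LSB first: 0011)
Double-and-add from P = (8, 9):
  bit 0 = 0: acc unchanged = O
  bit 1 = 0: acc unchanged = O
  bit 2 = 1: acc = O + (3, 3) = (3, 3)
  bit 3 = 1: acc = (3, 3) + (6, 5) = (0, 10)

12P = (0, 10)


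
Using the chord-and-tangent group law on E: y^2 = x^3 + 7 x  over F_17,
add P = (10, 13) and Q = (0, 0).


P != Q, so use the chord formula.
s = (y2 - y1) / (x2 - x1) = (4) / (7) mod 17 = 3
x3 = s^2 - x1 - x2 mod 17 = 3^2 - 10 - 0 = 16
y3 = s (x1 - x3) - y1 mod 17 = 3 * (10 - 16) - 13 = 3

P + Q = (16, 3)


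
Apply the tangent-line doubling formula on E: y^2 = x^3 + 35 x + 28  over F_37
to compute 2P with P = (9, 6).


Doubling: s = (3 x1^2 + a) / (2 y1)
s = (3*9^2 + 35) / (2*6) mod 37 = 17
x3 = s^2 - 2 x1 mod 37 = 17^2 - 2*9 = 12
y3 = s (x1 - x3) - y1 mod 37 = 17 * (9 - 12) - 6 = 17

2P = (12, 17)


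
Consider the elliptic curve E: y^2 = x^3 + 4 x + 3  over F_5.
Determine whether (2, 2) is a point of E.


Check whether y^2 = x^3 + 4 x + 3 (mod 5) for (x, y) = (2, 2).
LHS: y^2 = 2^2 mod 5 = 4
RHS: x^3 + 4 x + 3 = 2^3 + 4*2 + 3 mod 5 = 4
LHS = RHS

Yes, on the curve


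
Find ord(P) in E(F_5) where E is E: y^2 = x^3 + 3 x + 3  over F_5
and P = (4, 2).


Compute successive multiples of P until we hit O:
  1P = (4, 2)
  2P = (3, 2)
  3P = (3, 3)
  4P = (4, 3)
  5P = O

ord(P) = 5


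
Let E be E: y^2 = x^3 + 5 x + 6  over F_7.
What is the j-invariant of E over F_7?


Delta = -16(4 a^3 + 27 b^2) mod 7 = 3
-1728 * (4 a)^3 = -1728 * (4*5)^3 mod 7 = 6
j = 6 * 3^(-1) mod 7 = 2

j = 2 (mod 7)


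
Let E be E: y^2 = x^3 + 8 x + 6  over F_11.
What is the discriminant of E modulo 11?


4 a^3 + 27 b^2 = 4*8^3 + 27*6^2 = 2048 + 972 = 3020
Delta = -16 * (3020) = -48320
Delta mod 11 = 3

Delta = 3 (mod 11)


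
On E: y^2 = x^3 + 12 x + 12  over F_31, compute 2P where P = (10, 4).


Doubling: s = (3 x1^2 + a) / (2 y1)
s = (3*10^2 + 12) / (2*4) mod 31 = 8
x3 = s^2 - 2 x1 mod 31 = 8^2 - 2*10 = 13
y3 = s (x1 - x3) - y1 mod 31 = 8 * (10 - 13) - 4 = 3

2P = (13, 3)


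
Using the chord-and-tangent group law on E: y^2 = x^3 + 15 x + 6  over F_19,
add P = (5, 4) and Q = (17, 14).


P != Q, so use the chord formula.
s = (y2 - y1) / (x2 - x1) = (10) / (12) mod 19 = 4
x3 = s^2 - x1 - x2 mod 19 = 4^2 - 5 - 17 = 13
y3 = s (x1 - x3) - y1 mod 19 = 4 * (5 - 13) - 4 = 2

P + Q = (13, 2)


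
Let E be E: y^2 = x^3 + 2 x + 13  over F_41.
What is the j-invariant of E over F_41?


Delta = -16(4 a^3 + 27 b^2) mod 41 = 34
-1728 * (4 a)^3 = -1728 * (4*2)^3 mod 41 = 3
j = 3 * 34^(-1) mod 41 = 23

j = 23 (mod 41)


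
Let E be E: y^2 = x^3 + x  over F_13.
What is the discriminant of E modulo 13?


4 a^3 + 27 b^2 = 4*1^3 + 27*0^2 = 4 + 0 = 4
Delta = -16 * (4) = -64
Delta mod 13 = 1

Delta = 1 (mod 13)


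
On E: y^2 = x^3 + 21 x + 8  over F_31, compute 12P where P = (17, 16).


k = 12 = 1100_2 (binary, LSB first: 0011)
Double-and-add from P = (17, 16):
  bit 0 = 0: acc unchanged = O
  bit 1 = 0: acc unchanged = O
  bit 2 = 1: acc = O + (14, 16) = (14, 16)
  bit 3 = 1: acc = (14, 16) + (0, 16) = (17, 15)

12P = (17, 15)


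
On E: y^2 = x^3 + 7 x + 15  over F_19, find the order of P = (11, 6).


Compute successive multiples of P until we hit O:
  1P = (11, 6)
  2P = (13, 2)
  3P = (18, 8)
  4P = (18, 11)
  5P = (13, 17)
  6P = (11, 13)
  7P = O

ord(P) = 7


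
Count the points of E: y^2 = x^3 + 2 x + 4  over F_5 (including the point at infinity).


For each x in F_5, count y with y^2 = x^3 + 2 x + 4 mod 5:
  x = 0: RHS = 4, y in [2, 3]  -> 2 point(s)
  x = 2: RHS = 1, y in [1, 4]  -> 2 point(s)
  x = 4: RHS = 1, y in [1, 4]  -> 2 point(s)
Affine points: 6. Add the point at infinity: total = 7.

#E(F_5) = 7


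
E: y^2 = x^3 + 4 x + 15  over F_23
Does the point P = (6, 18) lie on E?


Check whether y^2 = x^3 + 4 x + 15 (mod 23) for (x, y) = (6, 18).
LHS: y^2 = 18^2 mod 23 = 2
RHS: x^3 + 4 x + 15 = 6^3 + 4*6 + 15 mod 23 = 2
LHS = RHS

Yes, on the curve


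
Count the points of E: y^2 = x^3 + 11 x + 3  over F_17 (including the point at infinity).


For each x in F_17, count y with y^2 = x^3 + 11 x + 3 mod 17:
  x = 1: RHS = 15, y in [7, 10]  -> 2 point(s)
  x = 2: RHS = 16, y in [4, 13]  -> 2 point(s)
  x = 4: RHS = 9, y in [3, 14]  -> 2 point(s)
  x = 5: RHS = 13, y in [8, 9]  -> 2 point(s)
  x = 6: RHS = 13, y in [8, 9]  -> 2 point(s)
  x = 7: RHS = 15, y in [7, 10]  -> 2 point(s)
  x = 8: RHS = 8, y in [5, 12]  -> 2 point(s)
  x = 9: RHS = 15, y in [7, 10]  -> 2 point(s)
  x = 10: RHS = 8, y in [5, 12]  -> 2 point(s)
  x = 16: RHS = 8, y in [5, 12]  -> 2 point(s)
Affine points: 20. Add the point at infinity: total = 21.

#E(F_17) = 21


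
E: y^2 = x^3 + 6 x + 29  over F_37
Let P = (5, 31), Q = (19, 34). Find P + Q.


P != Q, so use the chord formula.
s = (y2 - y1) / (x2 - x1) = (3) / (14) mod 37 = 24
x3 = s^2 - x1 - x2 mod 37 = 24^2 - 5 - 19 = 34
y3 = s (x1 - x3) - y1 mod 37 = 24 * (5 - 34) - 31 = 13

P + Q = (34, 13)


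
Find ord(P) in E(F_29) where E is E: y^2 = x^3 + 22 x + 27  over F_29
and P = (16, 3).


Compute successive multiples of P until we hit O:
  1P = (16, 3)
  2P = (4, 11)
  3P = (3, 27)
  4P = (5, 28)
  5P = (17, 23)
  6P = (19, 24)
  7P = (14, 11)
  8P = (15, 22)
  ... (continuing to 19P)
  19P = O

ord(P) = 19


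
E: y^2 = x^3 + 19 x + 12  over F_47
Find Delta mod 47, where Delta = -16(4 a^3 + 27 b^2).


4 a^3 + 27 b^2 = 4*19^3 + 27*12^2 = 27436 + 3888 = 31324
Delta = -16 * (31324) = -501184
Delta mod 47 = 24

Delta = 24 (mod 47)


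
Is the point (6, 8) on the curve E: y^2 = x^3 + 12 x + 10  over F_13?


Check whether y^2 = x^3 + 12 x + 10 (mod 13) for (x, y) = (6, 8).
LHS: y^2 = 8^2 mod 13 = 12
RHS: x^3 + 12 x + 10 = 6^3 + 12*6 + 10 mod 13 = 12
LHS = RHS

Yes, on the curve


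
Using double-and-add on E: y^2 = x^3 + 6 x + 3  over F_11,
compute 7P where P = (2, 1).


k = 7 = 111_2 (binary, LSB first: 111)
Double-and-add from P = (2, 1):
  bit 0 = 1: acc = O + (2, 1) = (2, 1)
  bit 1 = 1: acc = (2, 1) + (0, 6) = (7, 6)
  bit 2 = 1: acc = (7, 6) + (3, 9) = (5, 9)

7P = (5, 9)


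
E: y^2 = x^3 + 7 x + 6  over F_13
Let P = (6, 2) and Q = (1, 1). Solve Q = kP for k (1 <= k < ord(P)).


Enumerate multiples of P until we hit Q = (1, 1):
  1P = (6, 2)
  2P = (11, 7)
  3P = (10, 7)
  4P = (1, 1)
Match found at i = 4.

k = 4


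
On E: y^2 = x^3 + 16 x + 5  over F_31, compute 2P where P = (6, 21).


Doubling: s = (3 x1^2 + a) / (2 y1)
s = (3*6^2 + 16) / (2*21) mod 31 = 0
x3 = s^2 - 2 x1 mod 31 = 0^2 - 2*6 = 19
y3 = s (x1 - x3) - y1 mod 31 = 0 * (6 - 19) - 21 = 10

2P = (19, 10)


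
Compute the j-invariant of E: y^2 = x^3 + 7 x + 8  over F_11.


Delta = -16(4 a^3 + 27 b^2) mod 11 = 10
-1728 * (4 a)^3 = -1728 * (4*7)^3 mod 11 = 4
j = 4 * 10^(-1) mod 11 = 7

j = 7 (mod 11)


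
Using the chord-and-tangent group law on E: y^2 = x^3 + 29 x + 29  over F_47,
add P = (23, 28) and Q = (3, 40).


P != Q, so use the chord formula.
s = (y2 - y1) / (x2 - x1) = (12) / (27) mod 47 = 37
x3 = s^2 - x1 - x2 mod 47 = 37^2 - 23 - 3 = 27
y3 = s (x1 - x3) - y1 mod 47 = 37 * (23 - 27) - 28 = 12

P + Q = (27, 12)


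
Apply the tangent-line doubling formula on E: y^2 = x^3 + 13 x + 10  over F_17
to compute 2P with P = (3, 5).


Doubling: s = (3 x1^2 + a) / (2 y1)
s = (3*3^2 + 13) / (2*5) mod 17 = 4
x3 = s^2 - 2 x1 mod 17 = 4^2 - 2*3 = 10
y3 = s (x1 - x3) - y1 mod 17 = 4 * (3 - 10) - 5 = 1

2P = (10, 1)


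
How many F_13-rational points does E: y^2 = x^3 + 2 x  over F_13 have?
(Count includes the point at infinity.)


For each x in F_13, count y with y^2 = x^3 + 2 x + 0 mod 13:
  x = 0: RHS = 0, y in [0]  -> 1 point(s)
  x = 1: RHS = 3, y in [4, 9]  -> 2 point(s)
  x = 2: RHS = 12, y in [5, 8]  -> 2 point(s)
  x = 11: RHS = 1, y in [1, 12]  -> 2 point(s)
  x = 12: RHS = 10, y in [6, 7]  -> 2 point(s)
Affine points: 9. Add the point at infinity: total = 10.

#E(F_13) = 10


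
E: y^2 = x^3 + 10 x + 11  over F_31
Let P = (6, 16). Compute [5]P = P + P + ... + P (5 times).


k = 5 = 101_2 (binary, LSB first: 101)
Double-and-add from P = (6, 16):
  bit 0 = 1: acc = O + (6, 16) = (6, 16)
  bit 1 = 0: acc unchanged = (6, 16)
  bit 2 = 1: acc = (6, 16) + (15, 23) = (24, 1)

5P = (24, 1)


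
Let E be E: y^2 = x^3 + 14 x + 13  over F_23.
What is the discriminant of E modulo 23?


4 a^3 + 27 b^2 = 4*14^3 + 27*13^2 = 10976 + 4563 = 15539
Delta = -16 * (15539) = -248624
Delta mod 23 = 6

Delta = 6 (mod 23)


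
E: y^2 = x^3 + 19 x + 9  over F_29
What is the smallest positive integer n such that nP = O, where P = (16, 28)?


Compute successive multiples of P until we hit O:
  1P = (16, 28)
  2P = (1, 0)
  3P = (16, 1)
  4P = O

ord(P) = 4


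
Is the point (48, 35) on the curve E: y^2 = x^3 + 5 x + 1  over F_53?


Check whether y^2 = x^3 + 5 x + 1 (mod 53) for (x, y) = (48, 35).
LHS: y^2 = 35^2 mod 53 = 6
RHS: x^3 + 5 x + 1 = 48^3 + 5*48 + 1 mod 53 = 10
LHS != RHS

No, not on the curve


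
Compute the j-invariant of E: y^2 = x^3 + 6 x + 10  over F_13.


Delta = -16(4 a^3 + 27 b^2) mod 13 = 7
-1728 * (4 a)^3 = -1728 * (4*6)^3 mod 13 = 5
j = 5 * 7^(-1) mod 13 = 10

j = 10 (mod 13)


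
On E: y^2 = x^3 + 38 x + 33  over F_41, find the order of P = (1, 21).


Compute successive multiples of P until we hit O:
  1P = (1, 21)
  2P = (39, 20)
  3P = (33, 23)
  4P = (3, 25)
  5P = (0, 22)
  6P = (0, 19)
  7P = (3, 16)
  8P = (33, 18)
  ... (continuing to 11P)
  11P = O

ord(P) = 11


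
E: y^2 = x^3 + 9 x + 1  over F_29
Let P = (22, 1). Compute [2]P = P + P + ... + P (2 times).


k = 2 = 10_2 (binary, LSB first: 01)
Double-and-add from P = (22, 1):
  bit 0 = 0: acc unchanged = O
  bit 1 = 1: acc = O + (8, 18) = (8, 18)

2P = (8, 18)


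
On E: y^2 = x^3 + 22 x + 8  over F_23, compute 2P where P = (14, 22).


Doubling: s = (3 x1^2 + a) / (2 y1)
s = (3*14^2 + 22) / (2*22) mod 23 = 17
x3 = s^2 - 2 x1 mod 23 = 17^2 - 2*14 = 8
y3 = s (x1 - x3) - y1 mod 23 = 17 * (14 - 8) - 22 = 11

2P = (8, 11)


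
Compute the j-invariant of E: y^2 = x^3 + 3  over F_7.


Delta = -16(4 a^3 + 27 b^2) mod 7 = 4
-1728 * (4 a)^3 = -1728 * (4*0)^3 mod 7 = 0
j = 0 * 4^(-1) mod 7 = 0

j = 0 (mod 7)


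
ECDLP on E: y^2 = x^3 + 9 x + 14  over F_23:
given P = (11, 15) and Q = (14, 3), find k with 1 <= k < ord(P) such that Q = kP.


Enumerate multiples of P until we hit Q = (14, 3):
  1P = (11, 15)
  2P = (14, 3)
Match found at i = 2.

k = 2


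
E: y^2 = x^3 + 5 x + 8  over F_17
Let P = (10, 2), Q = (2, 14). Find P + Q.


P != Q, so use the chord formula.
s = (y2 - y1) / (x2 - x1) = (12) / (9) mod 17 = 7
x3 = s^2 - x1 - x2 mod 17 = 7^2 - 10 - 2 = 3
y3 = s (x1 - x3) - y1 mod 17 = 7 * (10 - 3) - 2 = 13

P + Q = (3, 13)


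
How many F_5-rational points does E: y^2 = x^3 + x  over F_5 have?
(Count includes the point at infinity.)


For each x in F_5, count y with y^2 = x^3 + 1 x + 0 mod 5:
  x = 0: RHS = 0, y in [0]  -> 1 point(s)
  x = 2: RHS = 0, y in [0]  -> 1 point(s)
  x = 3: RHS = 0, y in [0]  -> 1 point(s)
Affine points: 3. Add the point at infinity: total = 4.

#E(F_5) = 4


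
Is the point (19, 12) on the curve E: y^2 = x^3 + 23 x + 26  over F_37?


Check whether y^2 = x^3 + 23 x + 26 (mod 37) for (x, y) = (19, 12).
LHS: y^2 = 12^2 mod 37 = 33
RHS: x^3 + 23 x + 26 = 19^3 + 23*19 + 26 mod 37 = 33
LHS = RHS

Yes, on the curve


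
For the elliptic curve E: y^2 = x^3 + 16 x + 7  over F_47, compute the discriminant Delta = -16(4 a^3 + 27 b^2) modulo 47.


4 a^3 + 27 b^2 = 4*16^3 + 27*7^2 = 16384 + 1323 = 17707
Delta = -16 * (17707) = -283312
Delta mod 47 = 4

Delta = 4 (mod 47)


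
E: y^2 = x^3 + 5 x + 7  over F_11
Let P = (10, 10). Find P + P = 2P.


Doubling: s = (3 x1^2 + a) / (2 y1)
s = (3*10^2 + 5) / (2*10) mod 11 = 7
x3 = s^2 - 2 x1 mod 11 = 7^2 - 2*10 = 7
y3 = s (x1 - x3) - y1 mod 11 = 7 * (10 - 7) - 10 = 0

2P = (7, 0)


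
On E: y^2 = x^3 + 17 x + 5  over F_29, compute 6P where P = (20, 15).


k = 6 = 110_2 (binary, LSB first: 011)
Double-and-add from P = (20, 15):
  bit 0 = 0: acc unchanged = O
  bit 1 = 1: acc = O + (19, 13) = (19, 13)
  bit 2 = 1: acc = (19, 13) + (14, 0) = (19, 16)

6P = (19, 16)


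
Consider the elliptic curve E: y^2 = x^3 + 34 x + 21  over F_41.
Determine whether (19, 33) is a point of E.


Check whether y^2 = x^3 + 34 x + 21 (mod 41) for (x, y) = (19, 33).
LHS: y^2 = 33^2 mod 41 = 23
RHS: x^3 + 34 x + 21 = 19^3 + 34*19 + 21 mod 41 = 23
LHS = RHS

Yes, on the curve


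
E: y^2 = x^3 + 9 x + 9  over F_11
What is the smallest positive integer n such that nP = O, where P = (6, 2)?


Compute successive multiples of P until we hit O:
  1P = (6, 2)
  2P = (0, 3)
  3P = (9, 4)
  4P = (5, 6)
  5P = (5, 5)
  6P = (9, 7)
  7P = (0, 8)
  8P = (6, 9)
  ... (continuing to 9P)
  9P = O

ord(P) = 9


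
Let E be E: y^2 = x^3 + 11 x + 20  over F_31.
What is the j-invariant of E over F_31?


Delta = -16(4 a^3 + 27 b^2) mod 31 = 29
-1728 * (4 a)^3 = -1728 * (4*11)^3 mod 31 = 30
j = 30 * 29^(-1) mod 31 = 16

j = 16 (mod 31)


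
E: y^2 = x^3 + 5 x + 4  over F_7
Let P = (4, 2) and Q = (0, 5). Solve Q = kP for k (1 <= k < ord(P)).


Enumerate multiples of P until we hit Q = (0, 5):
  1P = (4, 2)
  2P = (0, 2)
  3P = (3, 5)
  4P = (2, 6)
  5P = (5, 0)
  6P = (2, 1)
  7P = (3, 2)
  8P = (0, 5)
Match found at i = 8.

k = 8


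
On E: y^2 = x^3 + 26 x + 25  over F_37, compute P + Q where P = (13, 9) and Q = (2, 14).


P != Q, so use the chord formula.
s = (y2 - y1) / (x2 - x1) = (5) / (26) mod 37 = 13
x3 = s^2 - x1 - x2 mod 37 = 13^2 - 13 - 2 = 6
y3 = s (x1 - x3) - y1 mod 37 = 13 * (13 - 6) - 9 = 8

P + Q = (6, 8)


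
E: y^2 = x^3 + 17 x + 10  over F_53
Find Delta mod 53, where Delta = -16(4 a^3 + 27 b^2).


4 a^3 + 27 b^2 = 4*17^3 + 27*10^2 = 19652 + 2700 = 22352
Delta = -16 * (22352) = -357632
Delta mod 53 = 12

Delta = 12 (mod 53)


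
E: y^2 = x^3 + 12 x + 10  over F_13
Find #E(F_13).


For each x in F_13, count y with y^2 = x^3 + 12 x + 10 mod 13:
  x = 0: RHS = 10, y in [6, 7]  -> 2 point(s)
  x = 1: RHS = 10, y in [6, 7]  -> 2 point(s)
  x = 2: RHS = 3, y in [4, 9]  -> 2 point(s)
  x = 5: RHS = 0, y in [0]  -> 1 point(s)
  x = 6: RHS = 12, y in [5, 8]  -> 2 point(s)
  x = 10: RHS = 12, y in [5, 8]  -> 2 point(s)
  x = 11: RHS = 4, y in [2, 11]  -> 2 point(s)
  x = 12: RHS = 10, y in [6, 7]  -> 2 point(s)
Affine points: 15. Add the point at infinity: total = 16.

#E(F_13) = 16


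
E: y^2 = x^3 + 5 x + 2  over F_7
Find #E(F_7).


For each x in F_7, count y with y^2 = x^3 + 5 x + 2 mod 7:
  x = 0: RHS = 2, y in [3, 4]  -> 2 point(s)
  x = 1: RHS = 1, y in [1, 6]  -> 2 point(s)
  x = 3: RHS = 2, y in [3, 4]  -> 2 point(s)
  x = 4: RHS = 2, y in [3, 4]  -> 2 point(s)
Affine points: 8. Add the point at infinity: total = 9.

#E(F_7) = 9


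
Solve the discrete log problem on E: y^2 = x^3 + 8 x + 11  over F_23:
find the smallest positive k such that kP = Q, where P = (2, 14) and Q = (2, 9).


Enumerate multiples of P until we hit Q = (2, 9):
  1P = (2, 14)
  2P = (12, 15)
  3P = (12, 8)
  4P = (2, 9)
Match found at i = 4.

k = 4


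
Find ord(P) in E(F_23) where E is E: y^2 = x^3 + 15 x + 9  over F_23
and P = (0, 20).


Compute successive multiples of P until we hit O:
  1P = (0, 20)
  2P = (12, 10)
  3P = (20, 12)
  4P = (5, 5)
  5P = (4, 15)
  6P = (22, 19)
  7P = (2, 1)
  8P = (2, 22)
  ... (continuing to 15P)
  15P = O

ord(P) = 15


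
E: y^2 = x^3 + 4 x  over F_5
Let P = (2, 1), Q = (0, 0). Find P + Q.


P != Q, so use the chord formula.
s = (y2 - y1) / (x2 - x1) = (4) / (3) mod 5 = 3
x3 = s^2 - x1 - x2 mod 5 = 3^2 - 2 - 0 = 2
y3 = s (x1 - x3) - y1 mod 5 = 3 * (2 - 2) - 1 = 4

P + Q = (2, 4)


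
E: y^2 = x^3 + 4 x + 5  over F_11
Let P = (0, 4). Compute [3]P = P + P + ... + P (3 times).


k = 3 = 11_2 (binary, LSB first: 11)
Double-and-add from P = (0, 4):
  bit 0 = 1: acc = O + (0, 4) = (0, 4)
  bit 1 = 1: acc = (0, 4) + (3, 0) = (0, 7)

3P = (0, 7)


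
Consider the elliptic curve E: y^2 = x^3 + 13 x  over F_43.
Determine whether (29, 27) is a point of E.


Check whether y^2 = x^3 + 13 x + 0 (mod 43) for (x, y) = (29, 27).
LHS: y^2 = 27^2 mod 43 = 41
RHS: x^3 + 13 x + 0 = 29^3 + 13*29 + 0 mod 43 = 41
LHS = RHS

Yes, on the curve


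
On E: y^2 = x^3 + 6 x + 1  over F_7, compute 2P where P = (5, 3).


Doubling: s = (3 x1^2 + a) / (2 y1)
s = (3*5^2 + 6) / (2*3) mod 7 = 3
x3 = s^2 - 2 x1 mod 7 = 3^2 - 2*5 = 6
y3 = s (x1 - x3) - y1 mod 7 = 3 * (5 - 6) - 3 = 1

2P = (6, 1)


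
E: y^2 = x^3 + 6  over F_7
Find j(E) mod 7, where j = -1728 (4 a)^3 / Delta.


Delta = -16(4 a^3 + 27 b^2) mod 7 = 2
-1728 * (4 a)^3 = -1728 * (4*0)^3 mod 7 = 0
j = 0 * 2^(-1) mod 7 = 0

j = 0 (mod 7)


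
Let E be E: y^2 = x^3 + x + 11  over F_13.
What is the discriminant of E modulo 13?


4 a^3 + 27 b^2 = 4*1^3 + 27*11^2 = 4 + 3267 = 3271
Delta = -16 * (3271) = -52336
Delta mod 13 = 2

Delta = 2 (mod 13)


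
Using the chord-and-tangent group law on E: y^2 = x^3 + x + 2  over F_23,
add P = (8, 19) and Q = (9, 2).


P != Q, so use the chord formula.
s = (y2 - y1) / (x2 - x1) = (6) / (1) mod 23 = 6
x3 = s^2 - x1 - x2 mod 23 = 6^2 - 8 - 9 = 19
y3 = s (x1 - x3) - y1 mod 23 = 6 * (8 - 19) - 19 = 7

P + Q = (19, 7)


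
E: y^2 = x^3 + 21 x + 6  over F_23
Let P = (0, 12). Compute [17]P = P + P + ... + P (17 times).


k = 17 = 10001_2 (binary, LSB first: 10001)
Double-and-add from P = (0, 12):
  bit 0 = 1: acc = O + (0, 12) = (0, 12)
  bit 1 = 0: acc unchanged = (0, 12)
  bit 2 = 0: acc unchanged = (0, 12)
  bit 3 = 0: acc unchanged = (0, 12)
  bit 4 = 1: acc = (0, 12) + (3, 21) = (6, 16)

17P = (6, 16)


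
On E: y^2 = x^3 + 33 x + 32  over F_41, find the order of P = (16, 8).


Compute successive multiples of P until we hit O:
  1P = (16, 8)
  2P = (0, 14)
  3P = (4, 8)
  4P = (21, 33)
  5P = (29, 9)
  6P = (29, 32)
  7P = (21, 8)
  8P = (4, 33)
  ... (continuing to 11P)
  11P = O

ord(P) = 11


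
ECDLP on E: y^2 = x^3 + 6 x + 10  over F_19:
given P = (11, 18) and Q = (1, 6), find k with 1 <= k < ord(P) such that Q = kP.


Enumerate multiples of P until we hit Q = (1, 6):
  1P = (11, 18)
  2P = (13, 9)
  3P = (1, 13)
  4P = (12, 10)
  5P = (3, 13)
  6P = (14, 11)
  7P = (10, 5)
  8P = (15, 6)
  9P = (2, 12)
  10P = (17, 16)
  11P = (8, 0)
  12P = (17, 3)
  13P = (2, 7)
  14P = (15, 13)
  15P = (10, 14)
  16P = (14, 8)
  17P = (3, 6)
  18P = (12, 9)
  19P = (1, 6)
Match found at i = 19.

k = 19


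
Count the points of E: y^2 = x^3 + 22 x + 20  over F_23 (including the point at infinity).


For each x in F_23, count y with y^2 = x^3 + 22 x + 20 mod 23:
  x = 2: RHS = 3, y in [7, 16]  -> 2 point(s)
  x = 5: RHS = 2, y in [5, 18]  -> 2 point(s)
  x = 6: RHS = 0, y in [0]  -> 1 point(s)
  x = 8: RHS = 18, y in [8, 15]  -> 2 point(s)
  x = 9: RHS = 4, y in [2, 21]  -> 2 point(s)
  x = 11: RHS = 6, y in [11, 12]  -> 2 point(s)
  x = 14: RHS = 13, y in [6, 17]  -> 2 point(s)
  x = 16: RHS = 6, y in [11, 12]  -> 2 point(s)
  x = 19: RHS = 6, y in [11, 12]  -> 2 point(s)
Affine points: 17. Add the point at infinity: total = 18.

#E(F_23) = 18


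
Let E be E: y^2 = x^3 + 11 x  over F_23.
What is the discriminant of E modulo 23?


4 a^3 + 27 b^2 = 4*11^3 + 27*0^2 = 5324 + 0 = 5324
Delta = -16 * (5324) = -85184
Delta mod 23 = 8

Delta = 8 (mod 23)


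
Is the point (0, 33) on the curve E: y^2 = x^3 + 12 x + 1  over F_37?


Check whether y^2 = x^3 + 12 x + 1 (mod 37) for (x, y) = (0, 33).
LHS: y^2 = 33^2 mod 37 = 16
RHS: x^3 + 12 x + 1 = 0^3 + 12*0 + 1 mod 37 = 1
LHS != RHS

No, not on the curve


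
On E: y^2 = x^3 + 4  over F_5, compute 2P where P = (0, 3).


Doubling: s = (3 x1^2 + a) / (2 y1)
s = (3*0^2 + 0) / (2*3) mod 5 = 0
x3 = s^2 - 2 x1 mod 5 = 0^2 - 2*0 = 0
y3 = s (x1 - x3) - y1 mod 5 = 0 * (0 - 0) - 3 = 2

2P = (0, 2)


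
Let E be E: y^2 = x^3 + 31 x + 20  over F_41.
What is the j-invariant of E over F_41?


Delta = -16(4 a^3 + 27 b^2) mod 41 = 14
-1728 * (4 a)^3 = -1728 * (4*31)^3 mod 41 = 35
j = 35 * 14^(-1) mod 41 = 23

j = 23 (mod 41)


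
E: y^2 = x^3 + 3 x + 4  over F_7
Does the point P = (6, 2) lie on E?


Check whether y^2 = x^3 + 3 x + 4 (mod 7) for (x, y) = (6, 2).
LHS: y^2 = 2^2 mod 7 = 4
RHS: x^3 + 3 x + 4 = 6^3 + 3*6 + 4 mod 7 = 0
LHS != RHS

No, not on the curve


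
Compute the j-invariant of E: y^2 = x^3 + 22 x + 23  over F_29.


Delta = -16(4 a^3 + 27 b^2) mod 29 = 20
-1728 * (4 a)^3 = -1728 * (4*22)^3 mod 29 = 12
j = 12 * 20^(-1) mod 29 = 18

j = 18 (mod 29)


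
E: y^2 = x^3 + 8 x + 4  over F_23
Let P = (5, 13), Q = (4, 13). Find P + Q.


P != Q, so use the chord formula.
s = (y2 - y1) / (x2 - x1) = (0) / (22) mod 23 = 0
x3 = s^2 - x1 - x2 mod 23 = 0^2 - 5 - 4 = 14
y3 = s (x1 - x3) - y1 mod 23 = 0 * (5 - 14) - 13 = 10

P + Q = (14, 10)


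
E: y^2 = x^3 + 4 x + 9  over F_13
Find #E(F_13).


For each x in F_13, count y with y^2 = x^3 + 4 x + 9 mod 13:
  x = 0: RHS = 9, y in [3, 10]  -> 2 point(s)
  x = 1: RHS = 1, y in [1, 12]  -> 2 point(s)
  x = 2: RHS = 12, y in [5, 8]  -> 2 point(s)
  x = 3: RHS = 9, y in [3, 10]  -> 2 point(s)
  x = 7: RHS = 3, y in [4, 9]  -> 2 point(s)
  x = 10: RHS = 9, y in [3, 10]  -> 2 point(s)
  x = 12: RHS = 4, y in [2, 11]  -> 2 point(s)
Affine points: 14. Add the point at infinity: total = 15.

#E(F_13) = 15


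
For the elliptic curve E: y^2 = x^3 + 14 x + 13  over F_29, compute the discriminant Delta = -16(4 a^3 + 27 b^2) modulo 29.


4 a^3 + 27 b^2 = 4*14^3 + 27*13^2 = 10976 + 4563 = 15539
Delta = -16 * (15539) = -248624
Delta mod 29 = 22

Delta = 22 (mod 29)


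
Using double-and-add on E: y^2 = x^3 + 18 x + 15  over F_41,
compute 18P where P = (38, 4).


k = 18 = 10010_2 (binary, LSB first: 01001)
Double-and-add from P = (38, 4):
  bit 0 = 0: acc unchanged = O
  bit 1 = 1: acc = O + (37, 17) = (37, 17)
  bit 2 = 0: acc unchanged = (37, 17)
  bit 3 = 0: acc unchanged = (37, 17)
  bit 4 = 1: acc = (37, 17) + (23, 38) = (14, 10)

18P = (14, 10)


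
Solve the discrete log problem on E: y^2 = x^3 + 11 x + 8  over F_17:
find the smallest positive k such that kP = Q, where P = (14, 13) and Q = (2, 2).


Enumerate multiples of P until we hit Q = (2, 2):
  1P = (14, 13)
  2P = (2, 15)
  3P = (10, 9)
  4P = (11, 7)
  5P = (13, 6)
  6P = (5, 16)
  7P = (0, 5)
  8P = (12, 10)
  9P = (6, 16)
  10P = (16, 9)
  11P = (8, 9)
  12P = (3, 0)
  13P = (8, 8)
  14P = (16, 8)
  15P = (6, 1)
  16P = (12, 7)
  17P = (0, 12)
  18P = (5, 1)
  19P = (13, 11)
  20P = (11, 10)
  21P = (10, 8)
  22P = (2, 2)
Match found at i = 22.

k = 22


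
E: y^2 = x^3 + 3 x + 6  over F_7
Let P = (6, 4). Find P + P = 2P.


Doubling: s = (3 x1^2 + a) / (2 y1)
s = (3*6^2 + 3) / (2*4) mod 7 = 6
x3 = s^2 - 2 x1 mod 7 = 6^2 - 2*6 = 3
y3 = s (x1 - x3) - y1 mod 7 = 6 * (6 - 3) - 4 = 0

2P = (3, 0)


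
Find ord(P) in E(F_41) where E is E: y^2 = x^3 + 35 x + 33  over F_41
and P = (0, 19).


Compute successive multiples of P until we hit O:
  1P = (0, 19)
  2P = (4, 14)
  3P = (36, 26)
  4P = (25, 16)
  5P = (21, 36)
  6P = (28, 13)
  7P = (12, 7)
  8P = (30, 11)
  ... (continuing to 18P)
  18P = O

ord(P) = 18


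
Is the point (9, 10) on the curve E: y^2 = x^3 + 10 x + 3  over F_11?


Check whether y^2 = x^3 + 10 x + 3 (mod 11) for (x, y) = (9, 10).
LHS: y^2 = 10^2 mod 11 = 1
RHS: x^3 + 10 x + 3 = 9^3 + 10*9 + 3 mod 11 = 8
LHS != RHS

No, not on the curve


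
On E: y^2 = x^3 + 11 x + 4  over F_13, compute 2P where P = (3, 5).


Doubling: s = (3 x1^2 + a) / (2 y1)
s = (3*3^2 + 11) / (2*5) mod 13 = 9
x3 = s^2 - 2 x1 mod 13 = 9^2 - 2*3 = 10
y3 = s (x1 - x3) - y1 mod 13 = 9 * (3 - 10) - 5 = 10

2P = (10, 10)


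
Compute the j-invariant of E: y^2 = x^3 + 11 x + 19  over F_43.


Delta = -16(4 a^3 + 27 b^2) mod 43 = 8
-1728 * (4 a)^3 = -1728 * (4*11)^3 mod 43 = 35
j = 35 * 8^(-1) mod 43 = 42

j = 42 (mod 43)


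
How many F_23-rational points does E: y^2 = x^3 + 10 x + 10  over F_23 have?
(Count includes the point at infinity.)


For each x in F_23, count y with y^2 = x^3 + 10 x + 10 mod 23:
  x = 5: RHS = 1, y in [1, 22]  -> 2 point(s)
  x = 7: RHS = 9, y in [3, 20]  -> 2 point(s)
  x = 8: RHS = 4, y in [2, 21]  -> 2 point(s)
  x = 9: RHS = 1, y in [1, 22]  -> 2 point(s)
  x = 10: RHS = 6, y in [11, 12]  -> 2 point(s)
  x = 11: RHS = 2, y in [5, 18]  -> 2 point(s)
  x = 12: RHS = 18, y in [8, 15]  -> 2 point(s)
  x = 15: RHS = 16, y in [4, 19]  -> 2 point(s)
Affine points: 16. Add the point at infinity: total = 17.

#E(F_23) = 17


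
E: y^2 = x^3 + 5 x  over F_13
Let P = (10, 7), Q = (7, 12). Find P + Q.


P != Q, so use the chord formula.
s = (y2 - y1) / (x2 - x1) = (5) / (10) mod 13 = 7
x3 = s^2 - x1 - x2 mod 13 = 7^2 - 10 - 7 = 6
y3 = s (x1 - x3) - y1 mod 13 = 7 * (10 - 6) - 7 = 8

P + Q = (6, 8)


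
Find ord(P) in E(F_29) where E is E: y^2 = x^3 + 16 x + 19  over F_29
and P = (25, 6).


Compute successive multiples of P until we hit O:
  1P = (25, 6)
  2P = (1, 6)
  3P = (3, 23)
  4P = (14, 0)
  5P = (3, 6)
  6P = (1, 23)
  7P = (25, 23)
  8P = O

ord(P) = 8


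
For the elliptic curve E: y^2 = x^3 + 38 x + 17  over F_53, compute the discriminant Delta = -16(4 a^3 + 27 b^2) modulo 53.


4 a^3 + 27 b^2 = 4*38^3 + 27*17^2 = 219488 + 7803 = 227291
Delta = -16 * (227291) = -3636656
Delta mod 53 = 45

Delta = 45 (mod 53)


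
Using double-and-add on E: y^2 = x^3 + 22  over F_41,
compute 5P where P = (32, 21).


k = 5 = 101_2 (binary, LSB first: 101)
Double-and-add from P = (32, 21):
  bit 0 = 1: acc = O + (32, 21) = (32, 21)
  bit 1 = 0: acc unchanged = (32, 21)
  bit 2 = 1: acc = (32, 21) + (7, 23) = (27, 36)

5P = (27, 36)


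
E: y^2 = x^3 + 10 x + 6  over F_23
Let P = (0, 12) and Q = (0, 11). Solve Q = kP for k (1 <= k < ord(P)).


Enumerate multiples of P until we hit Q = (0, 11):
  1P = (0, 12)
  2P = (8, 0)
  3P = (0, 11)
Match found at i = 3.

k = 3


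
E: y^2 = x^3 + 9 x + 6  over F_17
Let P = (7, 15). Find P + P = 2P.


Doubling: s = (3 x1^2 + a) / (2 y1)
s = (3*7^2 + 9) / (2*15) mod 17 = 12
x3 = s^2 - 2 x1 mod 17 = 12^2 - 2*7 = 11
y3 = s (x1 - x3) - y1 mod 17 = 12 * (7 - 11) - 15 = 5

2P = (11, 5)


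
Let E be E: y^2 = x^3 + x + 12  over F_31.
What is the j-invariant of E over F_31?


Delta = -16(4 a^3 + 27 b^2) mod 31 = 7
-1728 * (4 a)^3 = -1728 * (4*1)^3 mod 31 = 16
j = 16 * 7^(-1) mod 31 = 20

j = 20 (mod 31)


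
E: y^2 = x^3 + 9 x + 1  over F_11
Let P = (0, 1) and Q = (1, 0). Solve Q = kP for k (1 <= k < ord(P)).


Enumerate multiples of P until we hit Q = (1, 0):
  1P = (0, 1)
  2P = (1, 0)
Match found at i = 2.

k = 2


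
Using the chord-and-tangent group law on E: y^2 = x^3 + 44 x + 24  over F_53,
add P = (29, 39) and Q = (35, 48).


P != Q, so use the chord formula.
s = (y2 - y1) / (x2 - x1) = (9) / (6) mod 53 = 28
x3 = s^2 - x1 - x2 mod 53 = 28^2 - 29 - 35 = 31
y3 = s (x1 - x3) - y1 mod 53 = 28 * (29 - 31) - 39 = 11

P + Q = (31, 11)


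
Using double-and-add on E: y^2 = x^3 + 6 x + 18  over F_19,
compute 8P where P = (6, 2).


k = 8 = 1000_2 (binary, LSB first: 0001)
Double-and-add from P = (6, 2):
  bit 0 = 0: acc unchanged = O
  bit 1 = 0: acc unchanged = O
  bit 2 = 0: acc unchanged = O
  bit 3 = 1: acc = O + (3, 14) = (3, 14)

8P = (3, 14)


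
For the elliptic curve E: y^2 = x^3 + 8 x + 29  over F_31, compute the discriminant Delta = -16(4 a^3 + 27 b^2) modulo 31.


4 a^3 + 27 b^2 = 4*8^3 + 27*29^2 = 2048 + 22707 = 24755
Delta = -16 * (24755) = -396080
Delta mod 31 = 7

Delta = 7 (mod 31)


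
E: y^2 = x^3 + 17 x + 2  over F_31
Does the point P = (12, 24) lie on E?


Check whether y^2 = x^3 + 17 x + 2 (mod 31) for (x, y) = (12, 24).
LHS: y^2 = 24^2 mod 31 = 18
RHS: x^3 + 17 x + 2 = 12^3 + 17*12 + 2 mod 31 = 12
LHS != RHS

No, not on the curve


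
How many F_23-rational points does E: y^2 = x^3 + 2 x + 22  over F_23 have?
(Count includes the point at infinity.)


For each x in F_23, count y with y^2 = x^3 + 2 x + 22 mod 23:
  x = 1: RHS = 2, y in [5, 18]  -> 2 point(s)
  x = 3: RHS = 9, y in [3, 20]  -> 2 point(s)
  x = 4: RHS = 2, y in [5, 18]  -> 2 point(s)
  x = 11: RHS = 18, y in [8, 15]  -> 2 point(s)
  x = 12: RHS = 3, y in [7, 16]  -> 2 point(s)
  x = 15: RHS = 0, y in [0]  -> 1 point(s)
  x = 17: RHS = 1, y in [1, 22]  -> 2 point(s)
  x = 18: RHS = 2, y in [5, 18]  -> 2 point(s)
  x = 20: RHS = 12, y in [9, 14]  -> 2 point(s)
Affine points: 17. Add the point at infinity: total = 18.

#E(F_23) = 18


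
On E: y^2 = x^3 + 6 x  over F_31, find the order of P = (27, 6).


Compute successive multiples of P until we hit O:
  1P = (27, 6)
  2P = (5, 0)
  3P = (27, 25)
  4P = O

ord(P) = 4


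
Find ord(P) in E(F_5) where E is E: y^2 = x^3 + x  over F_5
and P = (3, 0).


Compute successive multiples of P until we hit O:
  1P = (3, 0)
  2P = O

ord(P) = 2


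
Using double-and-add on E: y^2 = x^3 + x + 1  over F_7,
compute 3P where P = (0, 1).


k = 3 = 11_2 (binary, LSB first: 11)
Double-and-add from P = (0, 1):
  bit 0 = 1: acc = O + (0, 1) = (0, 1)
  bit 1 = 1: acc = (0, 1) + (2, 5) = (2, 2)

3P = (2, 2)


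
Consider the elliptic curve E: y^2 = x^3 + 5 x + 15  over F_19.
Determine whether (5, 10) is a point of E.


Check whether y^2 = x^3 + 5 x + 15 (mod 19) for (x, y) = (5, 10).
LHS: y^2 = 10^2 mod 19 = 5
RHS: x^3 + 5 x + 15 = 5^3 + 5*5 + 15 mod 19 = 13
LHS != RHS

No, not on the curve


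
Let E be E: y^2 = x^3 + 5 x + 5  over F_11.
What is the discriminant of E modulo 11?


4 a^3 + 27 b^2 = 4*5^3 + 27*5^2 = 500 + 675 = 1175
Delta = -16 * (1175) = -18800
Delta mod 11 = 10

Delta = 10 (mod 11)


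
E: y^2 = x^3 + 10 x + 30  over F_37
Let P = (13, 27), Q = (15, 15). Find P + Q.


P != Q, so use the chord formula.
s = (y2 - y1) / (x2 - x1) = (25) / (2) mod 37 = 31
x3 = s^2 - x1 - x2 mod 37 = 31^2 - 13 - 15 = 8
y3 = s (x1 - x3) - y1 mod 37 = 31 * (13 - 8) - 27 = 17

P + Q = (8, 17)


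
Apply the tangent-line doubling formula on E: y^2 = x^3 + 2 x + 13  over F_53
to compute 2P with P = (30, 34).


Doubling: s = (3 x1^2 + a) / (2 y1)
s = (3*30^2 + 2) / (2*34) mod 53 = 7
x3 = s^2 - 2 x1 mod 53 = 7^2 - 2*30 = 42
y3 = s (x1 - x3) - y1 mod 53 = 7 * (30 - 42) - 34 = 41

2P = (42, 41)


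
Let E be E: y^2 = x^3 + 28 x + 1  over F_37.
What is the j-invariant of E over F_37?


Delta = -16(4 a^3 + 27 b^2) mod 37 = 11
-1728 * (4 a)^3 = -1728 * (4*28)^3 mod 37 = 11
j = 11 * 11^(-1) mod 37 = 1

j = 1 (mod 37)


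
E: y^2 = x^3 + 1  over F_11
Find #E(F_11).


For each x in F_11, count y with y^2 = x^3 + 0 x + 1 mod 11:
  x = 0: RHS = 1, y in [1, 10]  -> 2 point(s)
  x = 2: RHS = 9, y in [3, 8]  -> 2 point(s)
  x = 5: RHS = 5, y in [4, 7]  -> 2 point(s)
  x = 7: RHS = 3, y in [5, 6]  -> 2 point(s)
  x = 9: RHS = 4, y in [2, 9]  -> 2 point(s)
  x = 10: RHS = 0, y in [0]  -> 1 point(s)
Affine points: 11. Add the point at infinity: total = 12.

#E(F_11) = 12
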